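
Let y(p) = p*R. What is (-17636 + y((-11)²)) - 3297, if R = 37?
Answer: -16456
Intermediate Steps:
y(p) = 37*p (y(p) = p*37 = 37*p)
(-17636 + y((-11)²)) - 3297 = (-17636 + 37*(-11)²) - 3297 = (-17636 + 37*121) - 3297 = (-17636 + 4477) - 3297 = -13159 - 3297 = -16456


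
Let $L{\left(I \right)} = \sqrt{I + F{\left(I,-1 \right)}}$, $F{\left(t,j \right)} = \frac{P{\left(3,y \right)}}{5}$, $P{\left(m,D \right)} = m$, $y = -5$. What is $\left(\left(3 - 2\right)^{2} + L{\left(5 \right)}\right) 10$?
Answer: $10 + 4 \sqrt{35} \approx 33.664$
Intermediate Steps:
$F{\left(t,j \right)} = \frac{3}{5}$
$L{\left(I \right)} = \sqrt{\frac{3}{5} + I}$ ($L{\left(I \right)} = \sqrt{I + \frac{3}{5}} = \sqrt{\frac{3}{5} + I}$)
$\left(\left(3 - 2\right)^{2} + L{\left(5 \right)}\right) 10 = \left(\left(3 - 2\right)^{2} + \frac{\sqrt{15 + 25 \cdot 5}}{5}\right) 10 = \left(1^{2} + \frac{\sqrt{15 + 125}}{5}\right) 10 = \left(1 + \frac{\sqrt{140}}{5}\right) 10 = \left(1 + \frac{2 \sqrt{35}}{5}\right) 10 = 10 + 4 \sqrt{35}$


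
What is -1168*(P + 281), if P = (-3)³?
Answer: -296672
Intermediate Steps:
P = -27
-1168*(P + 281) = -1168*(-27 + 281) = -1168*254 = -296672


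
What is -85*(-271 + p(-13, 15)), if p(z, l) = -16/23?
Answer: 531165/23 ≈ 23094.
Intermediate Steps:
p(z, l) = -16/23 (p(z, l) = -16*1/23 = -16/23)
-85*(-271 + p(-13, 15)) = -85*(-271 - 16/23) = -85*(-6249/23) = 531165/23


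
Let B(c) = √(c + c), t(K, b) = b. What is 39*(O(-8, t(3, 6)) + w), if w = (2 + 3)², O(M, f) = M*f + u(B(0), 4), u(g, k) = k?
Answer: -741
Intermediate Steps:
B(c) = √2*√c (B(c) = √(2*c) = √2*√c)
O(M, f) = 4 + M*f (O(M, f) = M*f + 4 = 4 + M*f)
w = 25 (w = 5² = 25)
39*(O(-8, t(3, 6)) + w) = 39*((4 - 8*6) + 25) = 39*((4 - 48) + 25) = 39*(-44 + 25) = 39*(-19) = -741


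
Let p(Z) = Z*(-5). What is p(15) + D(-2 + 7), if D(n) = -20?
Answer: -95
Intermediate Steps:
p(Z) = -5*Z
p(15) + D(-2 + 7) = -5*15 - 20 = -75 - 20 = -95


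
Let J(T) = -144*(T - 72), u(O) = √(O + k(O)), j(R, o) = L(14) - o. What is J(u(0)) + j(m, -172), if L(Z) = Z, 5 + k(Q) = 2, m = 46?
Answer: 10554 - 144*I*√3 ≈ 10554.0 - 249.42*I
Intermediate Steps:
k(Q) = -3 (k(Q) = -5 + 2 = -3)
j(R, o) = 14 - o
u(O) = √(-3 + O) (u(O) = √(O - 3) = √(-3 + O))
J(T) = 10368 - 144*T (J(T) = -144*(-72 + T) = 10368 - 144*T)
J(u(0)) + j(m, -172) = (10368 - 144*√(-3 + 0)) + (14 - 1*(-172)) = (10368 - 144*I*√3) + (14 + 172) = (10368 - 144*I*√3) + 186 = 10554 - 144*I*√3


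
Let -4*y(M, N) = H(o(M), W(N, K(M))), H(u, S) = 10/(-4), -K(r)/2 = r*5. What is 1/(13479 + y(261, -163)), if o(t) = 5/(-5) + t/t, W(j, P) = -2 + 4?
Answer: 8/107837 ≈ 7.4186e-5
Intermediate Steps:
K(r) = -10*r (K(r) = -2*r*5 = -10*r)
W(j, P) = 2
o(t) = 0 (o(t) = 5*(-1/5) + 1 = -1 + 1 = 0)
H(u, S) = -5/2 (H(u, S) = 10*(-1/4) = -5/2)
y(M, N) = 5/8 (y(M, N) = -1/4*(-5/2) = 5/8)
1/(13479 + y(261, -163)) = 1/(13479 + 5/8) = 1/(107837/8) = 8/107837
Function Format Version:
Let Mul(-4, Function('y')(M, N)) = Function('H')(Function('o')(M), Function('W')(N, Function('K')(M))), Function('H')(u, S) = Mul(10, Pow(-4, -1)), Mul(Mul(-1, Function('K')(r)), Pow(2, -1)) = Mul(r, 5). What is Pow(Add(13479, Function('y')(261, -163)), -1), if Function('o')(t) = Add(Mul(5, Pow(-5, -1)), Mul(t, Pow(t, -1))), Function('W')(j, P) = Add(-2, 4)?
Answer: Rational(8, 107837) ≈ 7.4186e-5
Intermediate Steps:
Function('K')(r) = Mul(-10, r) (Function('K')(r) = Mul(-2, Mul(r, 5)) = Mul(-2, Mul(5, r)) = Mul(-10, r))
Function('W')(j, P) = 2
Function('o')(t) = 0 (Function('o')(t) = Add(Mul(5, Rational(-1, 5)), 1) = Add(-1, 1) = 0)
Function('H')(u, S) = Rational(-5, 2) (Function('H')(u, S) = Mul(10, Rational(-1, 4)) = Rational(-5, 2))
Function('y')(M, N) = Rational(5, 8) (Function('y')(M, N) = Mul(Rational(-1, 4), Rational(-5, 2)) = Rational(5, 8))
Pow(Add(13479, Function('y')(261, -163)), -1) = Pow(Add(13479, Rational(5, 8)), -1) = Pow(Rational(107837, 8), -1) = Rational(8, 107837)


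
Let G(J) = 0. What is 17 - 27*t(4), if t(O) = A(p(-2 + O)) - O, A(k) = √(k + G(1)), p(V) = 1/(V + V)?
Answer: 223/2 ≈ 111.50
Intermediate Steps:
p(V) = 1/(2*V)
A(k) = √k (A(k) = √(k + 0) = √k)
t(O) = -O + √2*√(1/(-2 + O))/2 (t(O) = √(1/(2*(-2 + O))) - O = √2*√(1/(-2 + O))/2 - O = -O + √2*√(1/(-2 + O))/2)
17 - 27*t(4) = 17 - 27*(-1*4 + √2*√(1/(-2 + 4))/2) = 17 - 27*(-4 + √2*√(1/2)/2) = 17 - 27*(-4 + √2*√(½)/2) = 17 - 27*(-4 + √2*(√2/2)/2) = 17 - 27*(-4 + ½) = 17 - 27*(-7/2) = 17 + 189/2 = 223/2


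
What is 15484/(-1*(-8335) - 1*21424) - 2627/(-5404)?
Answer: -49290733/70732956 ≈ -0.69686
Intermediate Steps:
15484/(-1*(-8335) - 1*21424) - 2627/(-5404) = 15484/(8335 - 21424) - 2627*(-1/5404) = 15484/(-13089) + 2627/5404 = 15484*(-1/13089) + 2627/5404 = -15484/13089 + 2627/5404 = -49290733/70732956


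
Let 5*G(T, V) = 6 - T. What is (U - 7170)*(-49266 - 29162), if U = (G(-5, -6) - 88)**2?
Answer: -375748548/25 ≈ -1.5030e+7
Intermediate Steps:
G(T, V) = 6/5 - T/5 (G(T, V) = (6 - T)/5 = 6/5 - T/5)
U = 184041/25 (U = ((6/5 - 1/5*(-5)) - 88)**2 = ((6/5 + 1) - 88)**2 = (11/5 - 88)**2 = (-429/5)**2 = 184041/25 ≈ 7361.6)
(U - 7170)*(-49266 - 29162) = (184041/25 - 7170)*(-49266 - 29162) = (4791/25)*(-78428) = -375748548/25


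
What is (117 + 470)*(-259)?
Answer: -152033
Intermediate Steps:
(117 + 470)*(-259) = 587*(-259) = -152033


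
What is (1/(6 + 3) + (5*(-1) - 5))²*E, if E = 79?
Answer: 625759/81 ≈ 7725.4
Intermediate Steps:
(1/(6 + 3) + (5*(-1) - 5))²*E = (1/(6 + 3) + (5*(-1) - 5))²*79 = (1/9 + (-5 - 5))²*79 = (⅑ - 10)²*79 = (-89/9)²*79 = (7921/81)*79 = 625759/81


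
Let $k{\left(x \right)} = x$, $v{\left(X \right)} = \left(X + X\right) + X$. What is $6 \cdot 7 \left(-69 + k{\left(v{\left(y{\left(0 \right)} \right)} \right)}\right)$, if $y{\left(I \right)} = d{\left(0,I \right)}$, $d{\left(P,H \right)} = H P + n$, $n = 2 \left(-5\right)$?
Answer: $-4158$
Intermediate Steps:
$n = -10$
$d{\left(P,H \right)} = -10 + H P$ ($d{\left(P,H \right)} = H P - 10 = -10 + H P$)
$y{\left(I \right)} = -10$ ($y{\left(I \right)} = -10 + I 0 = -10 + 0 = -10$)
$v{\left(X \right)} = 3 X$ ($v{\left(X \right)} = 2 X + X = 3 X$)
$6 \cdot 7 \left(-69 + k{\left(v{\left(y{\left(0 \right)} \right)} \right)}\right) = 6 \cdot 7 \left(-69 + 3 \left(-10\right)\right) = 42 \left(-69 - 30\right) = 42 \left(-99\right) = -4158$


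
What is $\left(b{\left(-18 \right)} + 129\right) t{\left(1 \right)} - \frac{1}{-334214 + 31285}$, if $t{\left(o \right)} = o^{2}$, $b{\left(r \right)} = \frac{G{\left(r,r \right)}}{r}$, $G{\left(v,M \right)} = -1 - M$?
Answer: $\frac{698251363}{5452722} \approx 128.06$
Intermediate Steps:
$b{\left(r \right)} = \frac{-1 - r}{r}$
$\left(b{\left(-18 \right)} + 129\right) t{\left(1 \right)} - \frac{1}{-334214 + 31285} = \left(\frac{-1 - -18}{-18} + 129\right) 1^{2} - \frac{1}{-334214 + 31285} = \left(- \frac{-1 + 18}{18} + 129\right) 1 - \frac{1}{-302929} = \left(\left(- \frac{1}{18}\right) 17 + 129\right) 1 - - \frac{1}{302929} = \left(- \frac{17}{18} + 129\right) 1 + \frac{1}{302929} = \frac{2305}{18} \cdot 1 + \frac{1}{302929} = \frac{2305}{18} + \frac{1}{302929} = \frac{698251363}{5452722}$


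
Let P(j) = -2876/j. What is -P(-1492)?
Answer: -719/373 ≈ -1.9276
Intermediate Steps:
-P(-1492) = -(-2876)/(-1492) = -(-2876)*(-1)/1492 = -1*719/373 = -719/373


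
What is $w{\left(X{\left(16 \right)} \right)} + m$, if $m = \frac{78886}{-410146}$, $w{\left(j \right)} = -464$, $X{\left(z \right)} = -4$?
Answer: $- \frac{95193315}{205073} \approx -464.19$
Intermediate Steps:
$m = - \frac{39443}{205073}$ ($m = 78886 \left(- \frac{1}{410146}\right) = - \frac{39443}{205073} \approx -0.19234$)
$w{\left(X{\left(16 \right)} \right)} + m = -464 - \frac{39443}{205073} = - \frac{95193315}{205073}$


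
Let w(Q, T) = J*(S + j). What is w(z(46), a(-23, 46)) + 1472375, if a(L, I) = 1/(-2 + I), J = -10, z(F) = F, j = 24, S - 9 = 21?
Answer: 1471835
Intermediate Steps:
S = 30 (S = 9 + 21 = 30)
w(Q, T) = -540 (w(Q, T) = -10*(30 + 24) = -10*54 = -540)
w(z(46), a(-23, 46)) + 1472375 = -540 + 1472375 = 1471835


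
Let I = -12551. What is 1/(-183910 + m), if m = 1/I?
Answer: -12551/2308254411 ≈ -5.4374e-6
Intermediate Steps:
m = -1/12551 (m = 1/(-12551) = -1/12551 ≈ -7.9675e-5)
1/(-183910 + m) = 1/(-183910 - 1/12551) = 1/(-2308254411/12551) = -12551/2308254411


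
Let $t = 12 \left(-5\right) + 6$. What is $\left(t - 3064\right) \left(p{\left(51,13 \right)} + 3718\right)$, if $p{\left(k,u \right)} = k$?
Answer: $-11751742$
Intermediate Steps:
$t = -54$ ($t = -60 + 6 = -54$)
$\left(t - 3064\right) \left(p{\left(51,13 \right)} + 3718\right) = \left(-54 - 3064\right) \left(51 + 3718\right) = \left(-3118\right) 3769 = -11751742$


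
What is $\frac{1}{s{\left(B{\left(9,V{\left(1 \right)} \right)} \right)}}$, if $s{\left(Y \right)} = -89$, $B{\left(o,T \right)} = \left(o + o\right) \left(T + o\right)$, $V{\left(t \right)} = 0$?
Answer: $- \frac{1}{89} \approx -0.011236$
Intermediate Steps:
$B{\left(o,T \right)} = 2 o \left(T + o\right)$
$\frac{1}{s{\left(B{\left(9,V{\left(1 \right)} \right)} \right)}} = \frac{1}{-89} = - \frac{1}{89}$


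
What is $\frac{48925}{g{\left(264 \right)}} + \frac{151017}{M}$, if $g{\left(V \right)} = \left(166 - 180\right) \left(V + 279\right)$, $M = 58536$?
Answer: $- \frac{95324587}{24721704} \approx -3.8559$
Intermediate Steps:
$g{\left(V \right)} = -3906 - 14 V$ ($g{\left(V \right)} = - 14 \left(279 + V\right) = -3906 - 14 V$)
$\frac{48925}{g{\left(264 \right)}} + \frac{151017}{M} = \frac{48925}{-3906 - 3696} + \frac{151017}{58536} = \frac{48925}{-3906 - 3696} + 151017 \cdot \frac{1}{58536} = \frac{48925}{-7602} + \frac{50339}{19512} = 48925 \left(- \frac{1}{7602}\right) + \frac{50339}{19512} = - \frac{48925}{7602} + \frac{50339}{19512} = - \frac{95324587}{24721704}$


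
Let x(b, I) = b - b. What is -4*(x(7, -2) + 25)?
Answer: -100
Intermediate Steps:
x(b, I) = 0
-4*(x(7, -2) + 25) = -4*(0 + 25) = -4*25 = -100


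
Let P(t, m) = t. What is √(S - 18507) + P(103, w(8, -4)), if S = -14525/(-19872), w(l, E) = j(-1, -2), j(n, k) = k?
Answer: 103 + I*√50750407902/1656 ≈ 103.0 + 136.04*I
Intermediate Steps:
w(l, E) = -2
S = 14525/19872 (S = -14525*(-1/19872) = 14525/19872 ≈ 0.73093)
√(S - 18507) + P(103, w(8, -4)) = √(14525/19872 - 18507) + 103 = √(-367756579/19872) + 103 = I*√50750407902/1656 + 103 = 103 + I*√50750407902/1656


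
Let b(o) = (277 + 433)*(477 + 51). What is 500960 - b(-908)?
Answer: 126080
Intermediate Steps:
b(o) = 374880 (b(o) = 710*528 = 374880)
500960 - b(-908) = 500960 - 1*374880 = 500960 - 374880 = 126080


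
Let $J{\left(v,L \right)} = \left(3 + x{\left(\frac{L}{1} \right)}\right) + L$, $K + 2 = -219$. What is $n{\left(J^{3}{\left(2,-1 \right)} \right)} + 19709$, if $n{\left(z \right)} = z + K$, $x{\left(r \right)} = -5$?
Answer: $19461$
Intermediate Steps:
$K = -221$ ($K = -2 - 219 = -221$)
$J{\left(v,L \right)} = -2 + L$ ($J{\left(v,L \right)} = \left(3 - 5\right) + L = -2 + L$)
$n{\left(z \right)} = -221 + z$ ($n{\left(z \right)} = z - 221 = -221 + z$)
$n{\left(J^{3}{\left(2,-1 \right)} \right)} + 19709 = \left(-221 + \left(-2 - 1\right)^{3}\right) + 19709 = \left(-221 + \left(-3\right)^{3}\right) + 19709 = \left(-221 - 27\right) + 19709 = -248 + 19709 = 19461$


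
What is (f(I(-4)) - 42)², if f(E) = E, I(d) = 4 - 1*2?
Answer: 1600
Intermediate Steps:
I(d) = 2 (I(d) = 4 - 2 = 2)
(f(I(-4)) - 42)² = (2 - 42)² = (-40)² = 1600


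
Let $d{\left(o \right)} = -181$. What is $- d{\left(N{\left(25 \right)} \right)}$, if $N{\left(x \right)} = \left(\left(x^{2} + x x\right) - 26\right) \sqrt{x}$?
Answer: $181$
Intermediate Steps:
$N{\left(x \right)} = \sqrt{x} \left(-26 + 2 x^{2}\right)$ ($N{\left(x \right)} = \left(\left(x^{2} + x^{2}\right) - 26\right) \sqrt{x} = \left(2 x^{2} - 26\right) \sqrt{x} = \left(-26 + 2 x^{2}\right) \sqrt{x} = \sqrt{x} \left(-26 + 2 x^{2}\right)$)
$- d{\left(N{\left(25 \right)} \right)} = \left(-1\right) \left(-181\right) = 181$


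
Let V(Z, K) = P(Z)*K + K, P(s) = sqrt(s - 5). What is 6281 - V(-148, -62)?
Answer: 6343 + 186*I*sqrt(17) ≈ 6343.0 + 766.9*I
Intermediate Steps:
P(s) = sqrt(-5 + s)
V(Z, K) = K + K*sqrt(-5 + Z) (V(Z, K) = sqrt(-5 + Z)*K + K = K*sqrt(-5 + Z) + K = K + K*sqrt(-5 + Z))
6281 - V(-148, -62) = 6281 - (-62)*(1 + sqrt(-5 - 148)) = 6281 - (-62)*(1 + sqrt(-153)) = 6281 - (-62)*(1 + 3*I*sqrt(17)) = 6281 - (-62 - 186*I*sqrt(17)) = 6281 + (62 + 186*I*sqrt(17)) = 6343 + 186*I*sqrt(17)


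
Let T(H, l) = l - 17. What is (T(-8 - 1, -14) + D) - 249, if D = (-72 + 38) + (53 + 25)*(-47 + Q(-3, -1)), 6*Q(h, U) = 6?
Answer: -3902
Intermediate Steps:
Q(h, U) = 1 (Q(h, U) = (⅙)*6 = 1)
D = -3622 (D = (-72 + 38) + (53 + 25)*(-47 + 1) = -34 + 78*(-46) = -34 - 3588 = -3622)
T(H, l) = -17 + l
(T(-8 - 1, -14) + D) - 249 = ((-17 - 14) - 3622) - 249 = (-31 - 3622) - 249 = -3653 - 249 = -3902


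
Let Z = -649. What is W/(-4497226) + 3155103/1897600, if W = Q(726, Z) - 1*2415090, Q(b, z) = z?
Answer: 9386658785339/4266968028800 ≈ 2.1998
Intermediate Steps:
W = -2415739 (W = -649 - 1*2415090 = -649 - 2415090 = -2415739)
W/(-4497226) + 3155103/1897600 = -2415739/(-4497226) + 3155103/1897600 = -2415739*(-1/4497226) + 3155103*(1/1897600) = 2415739/4497226 + 3155103/1897600 = 9386658785339/4266968028800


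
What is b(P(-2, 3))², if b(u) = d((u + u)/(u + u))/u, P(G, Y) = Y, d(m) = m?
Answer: ⅑ ≈ 0.11111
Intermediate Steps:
b(u) = 1/u (b(u) = ((u + u)/(u + u))/u = ((2*u)/((2*u)))/u = ((2*u)*(1/(2*u)))/u = 1/u)
b(P(-2, 3))² = (1/3)² = (⅓)² = ⅑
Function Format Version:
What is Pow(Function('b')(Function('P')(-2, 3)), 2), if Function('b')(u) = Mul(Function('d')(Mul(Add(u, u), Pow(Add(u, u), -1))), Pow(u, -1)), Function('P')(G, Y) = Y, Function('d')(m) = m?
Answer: Rational(1, 9) ≈ 0.11111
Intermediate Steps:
Function('b')(u) = Pow(u, -1) (Function('b')(u) = Mul(Mul(Add(u, u), Pow(Add(u, u), -1)), Pow(u, -1)) = Mul(Mul(Mul(2, u), Pow(Mul(2, u), -1)), Pow(u, -1)) = Mul(Mul(Mul(2, u), Mul(Rational(1, 2), Pow(u, -1))), Pow(u, -1)) = Mul(1, Pow(u, -1)) = Pow(u, -1))
Pow(Function('b')(Function('P')(-2, 3)), 2) = Pow(Pow(3, -1), 2) = Pow(Rational(1, 3), 2) = Rational(1, 9)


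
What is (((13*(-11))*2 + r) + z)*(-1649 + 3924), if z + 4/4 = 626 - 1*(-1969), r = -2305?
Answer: 6825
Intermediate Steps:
z = 2594 (z = -1 + (626 - 1*(-1969)) = -1 + (626 + 1969) = -1 + 2595 = 2594)
(((13*(-11))*2 + r) + z)*(-1649 + 3924) = (((13*(-11))*2 - 2305) + 2594)*(-1649 + 3924) = ((-143*2 - 2305) + 2594)*2275 = ((-286 - 2305) + 2594)*2275 = (-2591 + 2594)*2275 = 3*2275 = 6825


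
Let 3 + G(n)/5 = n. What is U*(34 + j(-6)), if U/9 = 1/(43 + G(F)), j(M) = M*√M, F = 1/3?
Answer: 918/89 - 162*I*√6/89 ≈ 10.315 - 4.4586*I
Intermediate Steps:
F = ⅓ ≈ 0.33333
G(n) = -15 + 5*n
j(M) = M^(3/2)
U = 27/89 (U = 9/(43 + (-15 + 5*(⅓))) = 9/(43 + (-15 + 5/3)) = 9/(43 - 40/3) = 9/(89/3) = 9*(3/89) = 27/89 ≈ 0.30337)
U*(34 + j(-6)) = 27*(34 + (-6)^(3/2))/89 = 27*(34 - 6*I*√6)/89 = 918/89 - 162*I*√6/89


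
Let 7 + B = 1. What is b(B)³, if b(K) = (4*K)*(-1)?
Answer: 13824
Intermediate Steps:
B = -6 (B = -7 + 1 = -6)
b(K) = -4*K
b(B)³ = (-4*(-6))³ = 24³ = 13824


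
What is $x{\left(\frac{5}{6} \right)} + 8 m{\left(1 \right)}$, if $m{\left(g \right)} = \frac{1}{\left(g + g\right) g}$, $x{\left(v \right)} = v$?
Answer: $\frac{29}{6} \approx 4.8333$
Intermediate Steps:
$m{\left(g \right)} = \frac{1}{2 g^{2}}$ ($m{\left(g \right)} = \frac{1}{2 g g} = \frac{\frac{1}{2} \frac{1}{g}}{g} = \frac{1}{2 g^{2}}$)
$x{\left(\frac{5}{6} \right)} + 8 m{\left(1 \right)} = \frac{5}{6} + 8 \frac{1}{2 \cdot 1} = 5 \cdot \frac{1}{6} + 8 \cdot \frac{1}{2} \cdot 1 = \frac{5}{6} + 8 \cdot \frac{1}{2} = \frac{5}{6} + 4 = \frac{29}{6}$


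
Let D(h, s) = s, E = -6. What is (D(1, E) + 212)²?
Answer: 42436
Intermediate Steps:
(D(1, E) + 212)² = (-6 + 212)² = 206² = 42436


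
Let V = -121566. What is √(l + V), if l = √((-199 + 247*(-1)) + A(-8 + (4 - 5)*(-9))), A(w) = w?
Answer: √(-121566 + I*√445) ≈ 0.03 + 348.66*I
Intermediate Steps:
l = I*√445 (l = √((-199 + 247*(-1)) + (-8 + (4 - 5)*(-9))) = √((-199 - 247) + (-8 - 1*(-9))) = √(-446 + (-8 + 9)) = √(-446 + 1) = √(-445) = I*√445 ≈ 21.095*I)
√(l + V) = √(I*√445 - 121566) = √(-121566 + I*√445)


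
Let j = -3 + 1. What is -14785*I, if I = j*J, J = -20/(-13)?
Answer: 591400/13 ≈ 45492.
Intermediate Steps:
j = -2
J = 20/13 (J = -20*(-1/13) = 20/13 ≈ 1.5385)
I = -40/13 (I = -2*20/13 = -40/13 ≈ -3.0769)
-14785*I = -14785*(-40/13) = 591400/13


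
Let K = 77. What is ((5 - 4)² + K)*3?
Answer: 234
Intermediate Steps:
((5 - 4)² + K)*3 = ((5 - 4)² + 77)*3 = (1² + 77)*3 = (1 + 77)*3 = 78*3 = 234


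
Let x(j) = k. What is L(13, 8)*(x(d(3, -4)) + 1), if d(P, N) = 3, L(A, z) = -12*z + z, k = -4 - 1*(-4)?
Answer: -88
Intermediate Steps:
k = 0 (k = -4 + 4 = 0)
L(A, z) = -11*z
x(j) = 0
L(13, 8)*(x(d(3, -4)) + 1) = (-11*8)*(0 + 1) = -88*1 = -88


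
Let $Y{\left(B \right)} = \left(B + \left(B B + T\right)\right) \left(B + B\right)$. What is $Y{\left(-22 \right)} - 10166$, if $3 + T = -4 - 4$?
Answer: $-30010$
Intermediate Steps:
$T = -11$ ($T = -3 - 8 = -11$)
$Y{\left(B \right)} = 2 B \left(-11 + B + B^{2}\right)$ ($Y{\left(B \right)} = \left(B + \left(B B - 11\right)\right) \left(B + B\right) = \left(B + \left(B^{2} - 11\right)\right) 2 B = \left(B + \left(-11 + B^{2}\right)\right) 2 B = \left(-11 + B + B^{2}\right) 2 B = 2 B \left(-11 + B + B^{2}\right)$)
$Y{\left(-22 \right)} - 10166 = 2 \left(-22\right) \left(-11 - 22 + \left(-22\right)^{2}\right) - 10166 = 2 \left(-22\right) \left(-11 - 22 + 484\right) - 10166 = 2 \left(-22\right) 451 - 10166 = -19844 - 10166 = -30010$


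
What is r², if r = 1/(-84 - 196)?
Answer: 1/78400 ≈ 1.2755e-5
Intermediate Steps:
r = -1/280 (r = 1/(-280) = -1/280 ≈ -0.0035714)
r² = (-1/280)² = 1/78400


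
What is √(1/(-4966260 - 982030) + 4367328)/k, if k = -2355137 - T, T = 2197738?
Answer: -√154525471533025856510/27081820833750 ≈ -0.00045901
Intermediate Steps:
k = -4552875 (k = -2355137 - 1*2197738 = -2355137 - 2197738 = -4552875)
√(1/(-4966260 - 982030) + 4367328)/k = √(1/(-4966260 - 982030) + 4367328)/(-4552875) = √(1/(-5948290) + 4367328)*(-1/4552875) = √(-1/5948290 + 4367328)*(-1/4552875) = √(25978133469119/5948290)*(-1/4552875) = (√154525471533025856510/5948290)*(-1/4552875) = -√154525471533025856510/27081820833750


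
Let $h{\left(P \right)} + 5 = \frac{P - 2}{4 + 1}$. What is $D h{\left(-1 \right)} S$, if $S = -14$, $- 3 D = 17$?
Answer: $- \frac{6664}{15} \approx -444.27$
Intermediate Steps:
$h{\left(P \right)} = - \frac{27}{5} + \frac{P}{5}$ ($h{\left(P \right)} = -5 + \frac{P - 2}{4 + 1} = -5 + \frac{-2 + P}{5} = -5 + \left(-2 + P\right) \frac{1}{5} = -5 + \left(- \frac{2}{5} + \frac{P}{5}\right) = - \frac{27}{5} + \frac{P}{5}$)
$D = - \frac{17}{3}$ ($D = \left(- \frac{1}{3}\right) 17 = - \frac{17}{3} \approx -5.6667$)
$D h{\left(-1 \right)} S = - \frac{17 \left(- \frac{27}{5} + \frac{1}{5} \left(-1\right)\right)}{3} \left(-14\right) = - \frac{17 \left(- \frac{27}{5} - \frac{1}{5}\right)}{3} \left(-14\right) = \left(- \frac{17}{3}\right) \left(- \frac{28}{5}\right) \left(-14\right) = \frac{476}{15} \left(-14\right) = - \frac{6664}{15}$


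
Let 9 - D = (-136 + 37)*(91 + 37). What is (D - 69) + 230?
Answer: 12842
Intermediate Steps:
D = 12681 (D = 9 - (-136 + 37)*(91 + 37) = 9 - (-99)*128 = 9 - 1*(-12672) = 9 + 12672 = 12681)
(D - 69) + 230 = (12681 - 69) + 230 = 12612 + 230 = 12842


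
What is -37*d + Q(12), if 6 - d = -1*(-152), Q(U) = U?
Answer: 5414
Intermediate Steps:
d = -146 (d = 6 - (-1)*(-152) = 6 - 1*152 = 6 - 152 = -146)
-37*d + Q(12) = -37*(-146) + 12 = 5402 + 12 = 5414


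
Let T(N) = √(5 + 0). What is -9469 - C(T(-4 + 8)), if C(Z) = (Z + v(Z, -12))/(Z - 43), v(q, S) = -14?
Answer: -17461433/1844 + 29*√5/1844 ≈ -9469.3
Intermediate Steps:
T(N) = √5
C(Z) = (-14 + Z)/(-43 + Z) (C(Z) = (Z - 14)/(Z - 43) = (-14 + Z)/(-43 + Z))
-9469 - C(T(-4 + 8)) = -9469 - (-14 + √5)/(-43 + √5)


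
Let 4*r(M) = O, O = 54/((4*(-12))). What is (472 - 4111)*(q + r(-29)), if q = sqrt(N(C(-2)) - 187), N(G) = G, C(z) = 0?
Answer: 32751/32 - 3639*I*sqrt(187) ≈ 1023.5 - 49763.0*I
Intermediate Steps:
q = I*sqrt(187) (q = sqrt(0 - 187) = sqrt(-187) = I*sqrt(187) ≈ 13.675*I)
O = -9/8 (O = 54/(-48) = 54*(-1/48) = -9/8 ≈ -1.1250)
r(M) = -9/32 (r(M) = (1/4)*(-9/8) = -9/32)
(472 - 4111)*(q + r(-29)) = (472 - 4111)*(I*sqrt(187) - 9/32) = -3639*(-9/32 + I*sqrt(187)) = 32751/32 - 3639*I*sqrt(187)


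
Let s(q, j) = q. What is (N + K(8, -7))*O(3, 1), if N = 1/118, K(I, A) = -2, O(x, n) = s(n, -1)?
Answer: -235/118 ≈ -1.9915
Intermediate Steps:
O(x, n) = n
N = 1/118 ≈ 0.0084746
(N + K(8, -7))*O(3, 1) = (1/118 - 2)*1 = -235/118*1 = -235/118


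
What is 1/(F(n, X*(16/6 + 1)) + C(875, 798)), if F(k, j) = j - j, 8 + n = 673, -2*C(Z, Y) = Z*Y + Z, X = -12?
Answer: -2/699125 ≈ -2.8607e-6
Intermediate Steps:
C(Z, Y) = -Z/2 - Y*Z/2 (C(Z, Y) = -(Z*Y + Z)/2 = -(Y*Z + Z)/2 = -(Z + Y*Z)/2 = -Z/2 - Y*Z/2)
n = 665 (n = -8 + 673 = 665)
F(k, j) = 0
1/(F(n, X*(16/6 + 1)) + C(875, 798)) = 1/(0 - ½*875*(1 + 798)) = 1/(0 - ½*875*799) = 1/(0 - 699125/2) = 1/(-699125/2) = -2/699125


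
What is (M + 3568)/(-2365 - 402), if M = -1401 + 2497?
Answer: -4664/2767 ≈ -1.6856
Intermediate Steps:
M = 1096
(M + 3568)/(-2365 - 402) = (1096 + 3568)/(-2365 - 402) = 4664/(-2767) = 4664*(-1/2767) = -4664/2767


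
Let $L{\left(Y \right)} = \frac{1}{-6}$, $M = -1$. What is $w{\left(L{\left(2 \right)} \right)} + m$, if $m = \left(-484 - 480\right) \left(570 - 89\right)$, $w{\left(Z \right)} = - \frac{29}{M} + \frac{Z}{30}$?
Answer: $- \frac{83457901}{180} \approx -4.6366 \cdot 10^{5}$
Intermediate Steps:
$L{\left(Y \right)} = - \frac{1}{6}$
$w{\left(Z \right)} = 29 + \frac{Z}{30}$ ($w{\left(Z \right)} = - \frac{29}{-1} + \frac{Z}{30} = \left(-29\right) \left(-1\right) + Z \frac{1}{30} = 29 + \frac{Z}{30}$)
$m = -463684$ ($m = \left(-964\right) 481 = -463684$)
$w{\left(L{\left(2 \right)} \right)} + m = \left(29 + \frac{1}{30} \left(- \frac{1}{6}\right)\right) - 463684 = \left(29 - \frac{1}{180}\right) - 463684 = \frac{5219}{180} - 463684 = - \frac{83457901}{180}$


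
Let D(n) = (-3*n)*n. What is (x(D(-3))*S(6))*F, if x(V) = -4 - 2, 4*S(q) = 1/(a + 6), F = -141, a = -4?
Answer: 423/4 ≈ 105.75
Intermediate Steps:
D(n) = -3*n**2
S(q) = 1/8 (S(q) = 1/(4*(-4 + 6)) = (1/4)/2 = (1/4)*(1/2) = 1/8)
x(V) = -6
(x(D(-3))*S(6))*F = -6*1/8*(-141) = -3/4*(-141) = 423/4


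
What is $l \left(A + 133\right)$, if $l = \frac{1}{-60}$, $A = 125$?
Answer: $- \frac{43}{10} \approx -4.3$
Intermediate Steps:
$l = - \frac{1}{60} \approx -0.016667$
$l \left(A + 133\right) = - \frac{125 + 133}{60} = \left(- \frac{1}{60}\right) 258 = - \frac{43}{10}$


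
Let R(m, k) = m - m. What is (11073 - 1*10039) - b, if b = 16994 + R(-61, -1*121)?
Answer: -15960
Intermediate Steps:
R(m, k) = 0
b = 16994 (b = 16994 + 0 = 16994)
(11073 - 1*10039) - b = (11073 - 1*10039) - 1*16994 = (11073 - 10039) - 16994 = 1034 - 16994 = -15960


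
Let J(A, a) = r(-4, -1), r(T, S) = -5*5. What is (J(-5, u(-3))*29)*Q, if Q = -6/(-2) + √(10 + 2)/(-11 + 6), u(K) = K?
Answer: -2175 + 290*√3 ≈ -1672.7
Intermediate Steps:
r(T, S) = -25
J(A, a) = -25
Q = 3 - 2*√3/5 (Q = -6*(-½) + √12/(-5) = 3 + (2*√3)*(-⅕) = 3 - 2*√3/5 ≈ 2.3072)
(J(-5, u(-3))*29)*Q = (-25*29)*(3 - 2*√3/5) = -725*(3 - 2*√3/5) = -2175 + 290*√3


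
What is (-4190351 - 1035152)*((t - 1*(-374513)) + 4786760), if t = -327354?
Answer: -25259658236257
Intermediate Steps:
(-4190351 - 1035152)*((t - 1*(-374513)) + 4786760) = (-4190351 - 1035152)*((-327354 - 1*(-374513)) + 4786760) = -5225503*((-327354 + 374513) + 4786760) = -5225503*(47159 + 4786760) = -5225503*4833919 = -25259658236257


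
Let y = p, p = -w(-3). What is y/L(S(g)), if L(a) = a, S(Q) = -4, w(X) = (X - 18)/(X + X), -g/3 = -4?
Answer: 7/8 ≈ 0.87500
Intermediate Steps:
g = 12 (g = -3*(-4) = 12)
w(X) = (-18 + X)/(2*X) (w(X) = (-18 + X)/((2*X)) = (-18 + X)*(1/(2*X)) = (-18 + X)/(2*X))
p = -7/2 (p = -(-18 - 3)/(2*(-3)) = -(-1)*(-21)/(2*3) = -1*7/2 = -7/2 ≈ -3.5000)
y = -7/2 ≈ -3.5000
y/L(S(g)) = -7/2/(-4) = -7/2*(-¼) = 7/8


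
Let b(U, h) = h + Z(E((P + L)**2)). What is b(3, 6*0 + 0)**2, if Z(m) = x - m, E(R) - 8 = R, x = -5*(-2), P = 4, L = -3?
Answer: 1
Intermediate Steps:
x = 10
E(R) = 8 + R
Z(m) = 10 - m
b(U, h) = 1 + h (b(U, h) = h + (10 - (8 + (4 - 3)**2)) = h + (10 - (8 + 1**2)) = h + (10 - (8 + 1)) = h + (10 - 1*9) = h + (10 - 9) = h + 1 = 1 + h)
b(3, 6*0 + 0)**2 = (1 + (6*0 + 0))**2 = (1 + (0 + 0))**2 = (1 + 0)**2 = 1**2 = 1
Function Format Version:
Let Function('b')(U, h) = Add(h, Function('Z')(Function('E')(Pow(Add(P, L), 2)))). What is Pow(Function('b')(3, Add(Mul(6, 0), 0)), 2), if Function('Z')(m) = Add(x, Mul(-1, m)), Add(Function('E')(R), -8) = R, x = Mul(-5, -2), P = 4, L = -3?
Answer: 1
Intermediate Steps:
x = 10
Function('E')(R) = Add(8, R)
Function('Z')(m) = Add(10, Mul(-1, m))
Function('b')(U, h) = Add(1, h) (Function('b')(U, h) = Add(h, Add(10, Mul(-1, Add(8, Pow(Add(4, -3), 2))))) = Add(h, Add(10, Mul(-1, Add(8, Pow(1, 2))))) = Add(h, Add(10, Mul(-1, Add(8, 1)))) = Add(h, Add(10, Mul(-1, 9))) = Add(h, Add(10, -9)) = Add(h, 1) = Add(1, h))
Pow(Function('b')(3, Add(Mul(6, 0), 0)), 2) = Pow(Add(1, Add(Mul(6, 0), 0)), 2) = Pow(Add(1, Add(0, 0)), 2) = Pow(Add(1, 0), 2) = Pow(1, 2) = 1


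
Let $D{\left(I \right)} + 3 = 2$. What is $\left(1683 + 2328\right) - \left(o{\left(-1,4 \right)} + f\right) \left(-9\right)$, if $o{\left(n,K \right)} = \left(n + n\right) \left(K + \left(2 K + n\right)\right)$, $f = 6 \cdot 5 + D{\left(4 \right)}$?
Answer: $4074$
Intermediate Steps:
$D{\left(I \right)} = -1$ ($D{\left(I \right)} = -3 + 2 = -1$)
$f = 29$ ($f = 6 \cdot 5 - 1 = 30 - 1 = 29$)
$o{\left(n,K \right)} = 2 n \left(n + 3 K\right)$ ($o{\left(n,K \right)} = 2 n \left(K + \left(n + 2 K\right)\right) = 2 n \left(n + 3 K\right)$)
$\left(1683 + 2328\right) - \left(o{\left(-1,4 \right)} + f\right) \left(-9\right) = \left(1683 + 2328\right) - \left(2 \left(-1\right) \left(-1 + 3 \cdot 4\right) + 29\right) \left(-9\right) = 4011 - \left(2 \left(-1\right) \left(-1 + 12\right) + 29\right) \left(-9\right) = 4011 - \left(2 \left(-1\right) 11 + 29\right) \left(-9\right) = 4011 - \left(-22 + 29\right) \left(-9\right) = 4011 - 7 \left(-9\right) = 4011 - -63 = 4011 + 63 = 4074$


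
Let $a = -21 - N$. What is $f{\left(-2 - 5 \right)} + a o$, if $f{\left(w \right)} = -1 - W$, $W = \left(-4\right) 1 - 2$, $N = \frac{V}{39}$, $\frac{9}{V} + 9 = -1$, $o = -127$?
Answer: $\frac{346979}{130} \approx 2669.1$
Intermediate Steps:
$V = - \frac{9}{10}$ ($V = \frac{9}{-9 - 1} = \frac{9}{-10} = 9 \left(- \frac{1}{10}\right) = - \frac{9}{10} \approx -0.9$)
$N = - \frac{3}{130}$ ($N = - \frac{9}{10 \cdot 39} = \left(- \frac{9}{10}\right) \frac{1}{39} = - \frac{3}{130} \approx -0.023077$)
$W = -6$ ($W = -4 - 2 = -6$)
$f{\left(w \right)} = 5$ ($f{\left(w \right)} = -1 - -6 = -1 + 6 = 5$)
$a = - \frac{2727}{130}$ ($a = -21 - - \frac{3}{130} = -21 + \frac{3}{130} = - \frac{2727}{130} \approx -20.977$)
$f{\left(-2 - 5 \right)} + a o = 5 - - \frac{346329}{130} = 5 + \frac{346329}{130} = \frac{346979}{130}$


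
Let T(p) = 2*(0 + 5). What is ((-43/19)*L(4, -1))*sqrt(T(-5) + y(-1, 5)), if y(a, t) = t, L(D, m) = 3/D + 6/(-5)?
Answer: 387*sqrt(15)/380 ≈ 3.9443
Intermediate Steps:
L(D, m) = -6/5 + 3/D (L(D, m) = 3/D + 6*(-1/5) = 3/D - 6/5 = -6/5 + 3/D)
T(p) = 10 (T(p) = 2*5 = 10)
((-43/19)*L(4, -1))*sqrt(T(-5) + y(-1, 5)) = ((-43/19)*(-6/5 + 3/4))*sqrt(10 + 5) = ((-43*1/19)*(-6/5 + 3*(1/4)))*sqrt(15) = (-43*(-6/5 + 3/4)/19)*sqrt(15) = (-43/19*(-9/20))*sqrt(15) = 387*sqrt(15)/380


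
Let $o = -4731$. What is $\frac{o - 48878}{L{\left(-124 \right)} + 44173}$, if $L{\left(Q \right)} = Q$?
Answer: $- \frac{53609}{44049} \approx -1.217$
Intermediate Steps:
$\frac{o - 48878}{L{\left(-124 \right)} + 44173} = \frac{-4731 - 48878}{-124 + 44173} = - \frac{53609}{44049}$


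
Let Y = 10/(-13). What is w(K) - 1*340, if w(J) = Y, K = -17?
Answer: -4430/13 ≈ -340.77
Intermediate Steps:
Y = -10/13 (Y = 10*(-1/13) = -10/13 ≈ -0.76923)
w(J) = -10/13
w(K) - 1*340 = -10/13 - 1*340 = -10/13 - 340 = -4430/13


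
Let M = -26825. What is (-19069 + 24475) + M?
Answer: -21419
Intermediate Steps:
(-19069 + 24475) + M = (-19069 + 24475) - 26825 = 5406 - 26825 = -21419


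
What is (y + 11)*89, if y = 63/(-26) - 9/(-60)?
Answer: 201941/260 ≈ 776.70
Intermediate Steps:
y = -591/260 (y = 63*(-1/26) - 9*(-1/60) = -63/26 + 3/20 = -591/260 ≈ -2.2731)
(y + 11)*89 = (-591/260 + 11)*89 = (2269/260)*89 = 201941/260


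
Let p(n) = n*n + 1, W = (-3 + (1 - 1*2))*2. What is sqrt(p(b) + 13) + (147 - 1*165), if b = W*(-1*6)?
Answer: -18 + sqrt(2318) ≈ 30.146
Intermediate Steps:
W = -8 (W = (-3 + (1 - 2))*2 = (-3 - 1)*2 = -4*2 = -8)
b = 48 (b = -(-8)*6 = -8*(-6) = 48)
p(n) = 1 + n**2 (p(n) = n**2 + 1 = 1 + n**2)
sqrt(p(b) + 13) + (147 - 1*165) = sqrt((1 + 48**2) + 13) + (147 - 1*165) = sqrt((1 + 2304) + 13) + (147 - 165) = sqrt(2305 + 13) - 18 = sqrt(2318) - 18 = -18 + sqrt(2318)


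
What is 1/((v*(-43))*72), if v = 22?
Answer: -1/68112 ≈ -1.4682e-5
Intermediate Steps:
1/((v*(-43))*72) = 1/((22*(-43))*72) = 1/(-946*72) = 1/(-68112) = -1/68112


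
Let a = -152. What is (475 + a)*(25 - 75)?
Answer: -16150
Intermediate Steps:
(475 + a)*(25 - 75) = (475 - 152)*(25 - 75) = 323*(-50) = -16150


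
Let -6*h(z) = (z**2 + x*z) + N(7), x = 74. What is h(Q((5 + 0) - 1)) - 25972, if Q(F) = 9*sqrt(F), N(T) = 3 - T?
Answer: -78742/3 ≈ -26247.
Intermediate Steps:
h(z) = 2/3 - 37*z/3 - z**2/6 (h(z) = -((z**2 + 74*z) + (3 - 1*7))/6 = -((z**2 + 74*z) + (3 - 7))/6 = -((z**2 + 74*z) - 4)/6 = -(-4 + z**2 + 74*z)/6 = 2/3 - 37*z/3 - z**2/6)
h(Q((5 + 0) - 1)) - 25972 = (2/3 - 111*sqrt((5 + 0) - 1) - (9*sqrt((5 + 0) - 1))**2/6) - 25972 = (2/3 - 111*sqrt(5 - 1) - (9*sqrt(5 - 1))**2/6) - 25972 = (2/3 - 111*sqrt(4) - (9*sqrt(4))**2/6) - 25972 = (2/3 - 111*2 - (9*2)**2/6) - 25972 = (2/3 - 37/3*18 - 1/6*18**2) - 25972 = (2/3 - 222 - 1/6*324) - 25972 = (2/3 - 222 - 54) - 25972 = -826/3 - 25972 = -78742/3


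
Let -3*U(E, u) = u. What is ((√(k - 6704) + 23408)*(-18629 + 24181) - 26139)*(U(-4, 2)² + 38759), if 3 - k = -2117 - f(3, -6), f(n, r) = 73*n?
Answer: 45325902585295/9 + 1936731920*I*√485/3 ≈ 5.0362e+12 + 1.4217e+10*I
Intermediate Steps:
U(E, u) = -u/3
k = 2339 (k = 3 - (-2117 - 73*3) = 3 - (-2117 - 1*219) = 3 - (-2117 - 219) = 3 - 1*(-2336) = 3 + 2336 = 2339)
((√(k - 6704) + 23408)*(-18629 + 24181) - 26139)*(U(-4, 2)² + 38759) = ((√(2339 - 6704) + 23408)*(-18629 + 24181) - 26139)*((-⅓*2)² + 38759) = ((√(-4365) + 23408)*5552 - 26139)*((-⅔)² + 38759) = ((3*I*√485 + 23408)*5552 - 26139)*(4/9 + 38759) = ((23408 + 3*I*√485)*5552 - 26139)*(348835/9) = ((129961216 + 16656*I*√485) - 26139)*(348835/9) = (129935077 + 16656*I*√485)*(348835/9) = 45325902585295/9 + 1936731920*I*√485/3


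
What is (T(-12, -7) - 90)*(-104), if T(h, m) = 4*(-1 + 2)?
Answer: 8944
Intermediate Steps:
T(h, m) = 4 (T(h, m) = 4*1 = 4)
(T(-12, -7) - 90)*(-104) = (4 - 90)*(-104) = -86*(-104) = 8944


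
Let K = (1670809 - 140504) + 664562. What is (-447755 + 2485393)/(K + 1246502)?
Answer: 2037638/3441369 ≈ 0.59210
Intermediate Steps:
K = 2194867 (K = 1530305 + 664562 = 2194867)
(-447755 + 2485393)/(K + 1246502) = (-447755 + 2485393)/(2194867 + 1246502) = 2037638/3441369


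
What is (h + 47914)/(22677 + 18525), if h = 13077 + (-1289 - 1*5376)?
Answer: 27163/20601 ≈ 1.3185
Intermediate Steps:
h = 6412 (h = 13077 + (-1289 - 5376) = 13077 - 6665 = 6412)
(h + 47914)/(22677 + 18525) = (6412 + 47914)/(22677 + 18525) = 54326/41202 = 54326*(1/41202) = 27163/20601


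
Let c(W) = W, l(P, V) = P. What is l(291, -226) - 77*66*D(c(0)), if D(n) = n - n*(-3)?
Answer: 291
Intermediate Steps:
D(n) = 4*n (D(n) = n - (-3)*n = n + 3*n = 4*n)
l(291, -226) - 77*66*D(c(0)) = 291 - 77*66*4*0 = 291 - 5082*0 = 291 - 1*0 = 291 + 0 = 291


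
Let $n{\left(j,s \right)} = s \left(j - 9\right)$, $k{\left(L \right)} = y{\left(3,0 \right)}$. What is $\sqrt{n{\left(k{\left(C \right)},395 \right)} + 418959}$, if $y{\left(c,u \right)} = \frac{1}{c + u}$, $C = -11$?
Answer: $\frac{\sqrt{3739821}}{3} \approx 644.62$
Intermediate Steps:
$k{\left(L \right)} = \frac{1}{3}$ ($k{\left(L \right)} = \frac{1}{3 + 0} = \frac{1}{3}$)
$n{\left(j,s \right)} = s \left(-9 + j\right)$
$\sqrt{n{\left(k{\left(C \right)},395 \right)} + 418959} = \sqrt{395 \left(-9 + \frac{1}{3}\right) + 418959} = \sqrt{395 \left(- \frac{26}{3}\right) + 418959} = \sqrt{- \frac{10270}{3} + 418959} = \sqrt{\frac{1246607}{3}} = \frac{\sqrt{3739821}}{3}$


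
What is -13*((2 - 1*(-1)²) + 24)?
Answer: -325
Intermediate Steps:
-13*((2 - 1*(-1)²) + 24) = -13*((2 - 1*1) + 24) = -13*((2 - 1) + 24) = -13*(1 + 24) = -13*25 = -325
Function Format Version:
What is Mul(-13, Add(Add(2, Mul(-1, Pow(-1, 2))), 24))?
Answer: -325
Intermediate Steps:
Mul(-13, Add(Add(2, Mul(-1, Pow(-1, 2))), 24)) = Mul(-13, Add(Add(2, Mul(-1, 1)), 24)) = Mul(-13, Add(Add(2, -1), 24)) = Mul(-13, Add(1, 24)) = Mul(-13, 25) = -325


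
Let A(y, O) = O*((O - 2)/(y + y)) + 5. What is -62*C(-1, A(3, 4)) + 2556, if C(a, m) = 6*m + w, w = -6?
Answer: 572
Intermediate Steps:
A(y, O) = 5 + O*(-2 + O)/(2*y) (A(y, O) = O*((-2 + O)/((2*y))) + 5 = O*((-2 + O)*(1/(2*y))) + 5 = O*((-2 + O)/(2*y)) + 5 = O*(-2 + O)/(2*y) + 5 = 5 + O*(-2 + O)/(2*y))
C(a, m) = -6 + 6*m (C(a, m) = 6*m - 6 = -6 + 6*m)
-62*C(-1, A(3, 4)) + 2556 = -62*(-6 + 6*(((½)*4² - 1*4 + 5*3)/3)) + 2556 = -62*(-6 + 6*(((½)*16 - 4 + 15)/3)) + 2556 = -62*(-6 + 6*((8 - 4 + 15)/3)) + 2556 = -62*(-6 + 6*((⅓)*19)) + 2556 = -62*(-6 + 6*(19/3)) + 2556 = -62*(-6 + 38) + 2556 = -62*32 + 2556 = -1984 + 2556 = 572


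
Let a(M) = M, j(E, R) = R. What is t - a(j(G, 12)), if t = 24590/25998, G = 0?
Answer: -143693/12999 ≈ -11.054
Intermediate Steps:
t = 12295/12999 (t = 24590*(1/25998) = 12295/12999 ≈ 0.94584)
t - a(j(G, 12)) = 12295/12999 - 1*12 = 12295/12999 - 12 = -143693/12999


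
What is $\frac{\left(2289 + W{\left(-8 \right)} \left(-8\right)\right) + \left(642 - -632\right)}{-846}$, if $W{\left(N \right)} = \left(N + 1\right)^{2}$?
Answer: $- \frac{1057}{282} \approx -3.7482$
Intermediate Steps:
$W{\left(N \right)} = \left(1 + N\right)^{2}$
$\frac{\left(2289 + W{\left(-8 \right)} \left(-8\right)\right) + \left(642 - -632\right)}{-846} = \frac{\left(2289 + \left(1 - 8\right)^{2} \left(-8\right)\right) + \left(642 - -632\right)}{-846} = \left(\left(2289 + \left(-7\right)^{2} \left(-8\right)\right) + \left(642 + 632\right)\right) \left(- \frac{1}{846}\right) = \left(\left(2289 + 49 \left(-8\right)\right) + 1274\right) \left(- \frac{1}{846}\right) = \left(\left(2289 - 392\right) + 1274\right) \left(- \frac{1}{846}\right) = \left(1897 + 1274\right) \left(- \frac{1}{846}\right) = 3171 \left(- \frac{1}{846}\right) = - \frac{1057}{282}$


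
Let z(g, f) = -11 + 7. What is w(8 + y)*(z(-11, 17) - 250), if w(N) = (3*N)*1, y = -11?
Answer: 2286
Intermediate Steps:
z(g, f) = -4
w(N) = 3*N
w(8 + y)*(z(-11, 17) - 250) = (3*(8 - 11))*(-4 - 250) = (3*(-3))*(-254) = -9*(-254) = 2286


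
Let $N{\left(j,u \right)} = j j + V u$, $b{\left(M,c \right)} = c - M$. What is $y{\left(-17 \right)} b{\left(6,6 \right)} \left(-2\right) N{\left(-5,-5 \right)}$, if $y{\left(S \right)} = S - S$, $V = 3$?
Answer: $0$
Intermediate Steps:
$N{\left(j,u \right)} = j^{2} + 3 u$ ($N{\left(j,u \right)} = j j + 3 u = j^{2} + 3 u$)
$y{\left(S \right)} = 0$
$y{\left(-17 \right)} b{\left(6,6 \right)} \left(-2\right) N{\left(-5,-5 \right)} = 0 \left(6 - 6\right) \left(-2\right) \left(\left(-5\right)^{2} + 3 \left(-5\right)\right) = 0 \left(6 - 6\right) \left(-2\right) \left(25 - 15\right) = 0 \cdot 0 \left(-2\right) 10 = 0 \cdot 0 \cdot 10 = 0 \cdot 0 = 0$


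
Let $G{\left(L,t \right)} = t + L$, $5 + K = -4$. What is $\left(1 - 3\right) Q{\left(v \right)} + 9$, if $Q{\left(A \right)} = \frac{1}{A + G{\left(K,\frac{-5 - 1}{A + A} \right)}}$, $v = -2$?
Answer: $\frac{175}{19} \approx 9.2105$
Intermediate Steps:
$K = -9$ ($K = -5 - 4 = -9$)
$G{\left(L,t \right)} = L + t$
$Q{\left(A \right)} = \frac{1}{-9 + A - \frac{3}{A}}$ ($Q{\left(A \right)} = \frac{1}{A - \left(9 - \frac{-5 - 1}{A + A}\right)} = \frac{1}{A - \left(9 + \frac{6}{2 A}\right)} = \frac{1}{A - \left(9 + 6 \frac{1}{2 A}\right)} = \frac{1}{A - \left(9 + \frac{3}{A}\right)} = \frac{1}{-9 + A - \frac{3}{A}}$)
$\left(1 - 3\right) Q{\left(v \right)} + 9 = \left(1 - 3\right) \left(\left(-1\right) \left(-2\right) \frac{1}{3 - - 2 \left(-9 - 2\right)}\right) + 9 = \left(1 - 3\right) \left(\left(-1\right) \left(-2\right) \frac{1}{3 - \left(-2\right) \left(-11\right)}\right) + 9 = - 2 \left(\left(-1\right) \left(-2\right) \frac{1}{3 - 22}\right) + 9 = - 2 \left(\left(-1\right) \left(-2\right) \frac{1}{-19}\right) + 9 = - 2 \left(\left(-1\right) \left(-2\right) \left(- \frac{1}{19}\right)\right) + 9 = \left(-2\right) \left(- \frac{2}{19}\right) + 9 = \frac{4}{19} + 9 = \frac{175}{19}$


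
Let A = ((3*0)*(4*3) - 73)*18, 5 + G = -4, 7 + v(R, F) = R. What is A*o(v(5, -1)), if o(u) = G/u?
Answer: -5913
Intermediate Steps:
v(R, F) = -7 + R
G = -9 (G = -5 - 4 = -9)
o(u) = -9/u
A = -1314 (A = (0*12 - 73)*18 = (0 - 73)*18 = -73*18 = -1314)
A*o(v(5, -1)) = -(-11826)/(-7 + 5) = -(-11826)/(-2) = -(-11826)*(-1)/2 = -1314*9/2 = -5913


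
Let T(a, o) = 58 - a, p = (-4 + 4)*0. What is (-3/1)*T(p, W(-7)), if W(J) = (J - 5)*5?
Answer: -174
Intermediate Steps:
W(J) = -25 + 5*J (W(J) = (-5 + J)*5 = -25 + 5*J)
p = 0 (p = 0*0 = 0)
(-3/1)*T(p, W(-7)) = (-3/1)*(58 - 1*0) = (-3*1)*(58 + 0) = -3*58 = -174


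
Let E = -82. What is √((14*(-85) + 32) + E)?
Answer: 2*I*√310 ≈ 35.214*I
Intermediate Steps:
√((14*(-85) + 32) + E) = √((14*(-85) + 32) - 82) = √((-1190 + 32) - 82) = √(-1158 - 82) = √(-1240) = 2*I*√310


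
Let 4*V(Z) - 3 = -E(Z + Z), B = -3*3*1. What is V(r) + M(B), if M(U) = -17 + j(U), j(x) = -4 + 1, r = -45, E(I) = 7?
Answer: -21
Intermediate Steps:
j(x) = -3
B = -9 (B = -9*1 = -9)
V(Z) = -1 (V(Z) = 3/4 + (-1*7)/4 = 3/4 + (1/4)*(-7) = 3/4 - 7/4 = -1)
M(U) = -20 (M(U) = -17 - 3 = -20)
V(r) + M(B) = -1 - 20 = -21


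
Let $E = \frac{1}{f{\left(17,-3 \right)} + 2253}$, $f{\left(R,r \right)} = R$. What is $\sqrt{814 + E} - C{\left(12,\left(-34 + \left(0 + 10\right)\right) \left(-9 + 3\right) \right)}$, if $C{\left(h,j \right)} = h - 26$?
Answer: $14 + \frac{3 \sqrt{466051430}}{2270} \approx 42.531$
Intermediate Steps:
$C{\left(h,j \right)} = -26 + h$
$E = \frac{1}{2270}$ ($E = \frac{1}{17 + 2253} = \frac{1}{2270} \approx 0.00044053$)
$\sqrt{814 + E} - C{\left(12,\left(-34 + \left(0 + 10\right)\right) \left(-9 + 3\right) \right)} = \sqrt{814 + \frac{1}{2270}} - \left(-26 + 12\right) = \sqrt{\frac{1847781}{2270}} - -14 = \frac{3 \sqrt{466051430}}{2270} + 14 = 14 + \frac{3 \sqrt{466051430}}{2270}$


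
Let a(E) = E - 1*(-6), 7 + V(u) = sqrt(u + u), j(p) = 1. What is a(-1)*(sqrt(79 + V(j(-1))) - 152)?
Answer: -760 + 5*sqrt(72 + sqrt(2)) ≈ -717.16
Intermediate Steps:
V(u) = -7 + sqrt(2)*sqrt(u) (V(u) = -7 + sqrt(u + u) = -7 + sqrt(2*u) = -7 + sqrt(2)*sqrt(u))
a(E) = 6 + E (a(E) = E + 6 = 6 + E)
a(-1)*(sqrt(79 + V(j(-1))) - 152) = (6 - 1)*(sqrt(79 + (-7 + sqrt(2)*sqrt(1))) - 152) = 5*(sqrt(79 + (-7 + sqrt(2)*1)) - 152) = 5*(sqrt(79 + (-7 + sqrt(2))) - 152) = 5*(sqrt(72 + sqrt(2)) - 152) = 5*(-152 + sqrt(72 + sqrt(2))) = -760 + 5*sqrt(72 + sqrt(2))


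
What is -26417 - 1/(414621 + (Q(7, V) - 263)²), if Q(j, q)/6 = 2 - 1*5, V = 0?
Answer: -13038955695/493582 ≈ -26417.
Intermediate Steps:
Q(j, q) = -18 (Q(j, q) = 6*(2 - 1*5) = 6*(2 - 5) = 6*(-3) = -18)
-26417 - 1/(414621 + (Q(7, V) - 263)²) = -26417 - 1/(414621 + (-18 - 263)²) = -26417 - 1/(414621 + (-281)²) = -26417 - 1/(414621 + 78961) = -26417 - 1/493582 = -13038955695/493582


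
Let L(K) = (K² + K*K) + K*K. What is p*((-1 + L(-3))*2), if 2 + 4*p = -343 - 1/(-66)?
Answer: -295997/66 ≈ -4484.8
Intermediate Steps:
L(K) = 3*K² (L(K) = (K² + K²) + K² = 2*K² + K² = 3*K²)
p = -22769/264 (p = -½ + (-343 - 1/(-66))/4 = -½ + (-343 - 1*(-1/66))/4 = -½ + (-343 + 1/66)/4 = -½ + (¼)*(-22637/66) = -½ - 22637/264 = -22769/264 ≈ -86.246)
p*((-1 + L(-3))*2) = -22769*(-1 + 3*(-3)²)*2/264 = -22769*(-1 + 3*9)*2/264 = -22769*(-1 + 27)*2/264 = -295997*2/132 = -22769/264*52 = -295997/66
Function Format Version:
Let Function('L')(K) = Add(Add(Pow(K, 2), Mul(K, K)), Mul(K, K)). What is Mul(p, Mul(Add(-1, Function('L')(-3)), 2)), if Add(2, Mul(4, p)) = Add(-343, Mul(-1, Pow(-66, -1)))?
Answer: Rational(-295997, 66) ≈ -4484.8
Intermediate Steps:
Function('L')(K) = Mul(3, Pow(K, 2)) (Function('L')(K) = Add(Add(Pow(K, 2), Pow(K, 2)), Pow(K, 2)) = Add(Mul(2, Pow(K, 2)), Pow(K, 2)) = Mul(3, Pow(K, 2)))
p = Rational(-22769, 264) (p = Add(Rational(-1, 2), Mul(Rational(1, 4), Add(-343, Mul(-1, Pow(-66, -1))))) = Add(Rational(-1, 2), Mul(Rational(1, 4), Add(-343, Mul(-1, Rational(-1, 66))))) = Add(Rational(-1, 2), Mul(Rational(1, 4), Add(-343, Rational(1, 66)))) = Add(Rational(-1, 2), Mul(Rational(1, 4), Rational(-22637, 66))) = Add(Rational(-1, 2), Rational(-22637, 264)) = Rational(-22769, 264) ≈ -86.246)
Mul(p, Mul(Add(-1, Function('L')(-3)), 2)) = Mul(Rational(-22769, 264), Mul(Add(-1, Mul(3, Pow(-3, 2))), 2)) = Mul(Rational(-22769, 264), Mul(Add(-1, Mul(3, 9)), 2)) = Mul(Rational(-22769, 264), Mul(Add(-1, 27), 2)) = Mul(Rational(-22769, 264), Mul(26, 2)) = Mul(Rational(-22769, 264), 52) = Rational(-295997, 66)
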